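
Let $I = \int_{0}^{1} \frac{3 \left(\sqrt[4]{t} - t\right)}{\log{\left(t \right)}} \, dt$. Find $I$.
$- \log{\left(\frac{512}{125} \right)}$

Replace the exponent $1$ by a parameter $a$: let $I(a) = \int_{0}^{1} \frac{3 \left(\sqrt[4]{t} - t^{a}\right)}{\log{\left(t \right)}} \, dt$.

Since $\dfrac{\partial}{\partial a}\,t^{a} = t^{a} \ln t$, the $\ln t$ in the denominator cancels and
$$\frac{dI}{da} = \int_{0}^{1} -3 t^{a} \, dt = -3 \left[\frac{t^{a+1}}{a+1}\right]_0^1 = - \frac{3}{a + 1}.$$

Integrating with respect to $a$ gives $I(a) = - \log{\left(\frac{64 \left(a + 1\right)^{3}}{125} \right)} + C$.

At $a = \frac{1}{4}$ the integrand is identically $0$, so $I(\frac{1}{4}) = 0$. The closed form gives $0$, hence $C = 0$.

Setting $a = 1$:
$$I = - \log{\left(\frac{512}{125} \right)}.$$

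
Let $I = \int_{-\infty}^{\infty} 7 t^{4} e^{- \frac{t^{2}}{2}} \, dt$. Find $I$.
$21 \sqrt{2} \sqrt{\pi}$

Start from the elementary integral
$$J(a) = \int_{-\infty}^{\infty} 7 e^{- a t^{2}} \, dt = \frac{7 \sqrt{\pi}}{\sqrt{a}}.$$

Differentiating under the integral sign brings down a factor of $(-t^2)$:
$$\frac{dJ}{da} = \int_{-\infty}^{\infty} - 7 t^{2} e^{- a t^{2}} \, dt = - \frac{7 \sqrt{\pi}}{2 a^{\frac{3}{2}}}.$$

Repeating twice in total — each differentiation brings down another $(-t^2)$ — gives
$$\frac{d^{2}J}{da^{2}} = \int_{-\infty}^{\infty} 7 t^{4} e^{- a t^{2}} \, dt = \frac{21 \sqrt{\pi}}{4 a^{\frac{5}{2}}},$$
and the integrand here is exactly the target integrand, so $I = \frac{21 \sqrt{\pi}}{4 a^{\frac{5}{2}}}$.

Setting $a = \frac{1}{2}$:
$$I = 21 \sqrt{2} \sqrt{\pi}.$$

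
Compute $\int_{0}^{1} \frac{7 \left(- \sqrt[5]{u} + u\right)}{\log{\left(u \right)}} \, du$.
$\log{\left(\frac{78125}{2187} \right)}$

Consider the one-parameter family: let $I(a) = \int_{0}^{1} \frac{7 \left(u - u^{a}\right)}{\log{\left(u \right)}} \, du$.

Since $\dfrac{\partial}{\partial a}\,u^{a} = u^{a} \ln u$, the $\ln u$ in the denominator cancels and
$$\frac{dI}{da} = \int_{0}^{1} -7 u^{a} \, du = -7 \left[\frac{u^{a+1}}{a+1}\right]_0^1 = - \frac{7}{a + 1}.$$

Integrating with respect to $a$ gives $I(a) = \log{\left(\frac{128}{\left(a + 1\right)^{7}} \right)} + C$.

At $a = 1$ the integrand is identically $0$, so $I(1) = 0$. The closed form gives $0$, hence $C = 0$.

Setting $a = \frac{1}{5}$:
$$I = \log{\left(\frac{78125}{2187} \right)}.$$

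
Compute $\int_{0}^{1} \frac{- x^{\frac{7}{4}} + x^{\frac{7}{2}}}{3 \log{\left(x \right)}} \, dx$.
$\log{\left(\frac{\sqrt[3]{2178}}{11} \right)}$

Introduce a parameter $a$ in the exponent: let $I(a) = \int_{0}^{1} \frac{x^{\frac{7}{2}} - x^{a}}{3 \log{\left(x \right)}} \, dx$.

Since $\dfrac{\partial}{\partial a}\,x^{a} = x^{a} \ln x$, the $\ln x$ in the denominator cancels and
$$\frac{dI}{da} = \int_{0}^{1} - \frac{1}{3} x^{a} \, dx = - \frac{1}{3} \left[\frac{x^{a+1}}{a+1}\right]_0^1 = - \frac{1}{3 a + 3}.$$

Integrating with respect to $a$ gives $I(a) = - \frac{\log{\left(a + 1 \right)}}{3} - \frac{\log{\left(6 \right)}}{3} + \log{\left(3 \right)} + C$.

At $a = \frac{7}{2}$ the integrand is identically $0$, so $I(\frac{7}{2}) = 0$. The closed form gives $0$, hence $C = 0$.

Setting $a = \frac{7}{4}$:
$$I = \log{\left(\frac{\sqrt[3]{2178}}{11} \right)}.$$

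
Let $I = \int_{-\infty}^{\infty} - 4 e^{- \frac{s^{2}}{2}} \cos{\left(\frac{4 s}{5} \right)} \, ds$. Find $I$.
$- \frac{4 \sqrt{2} \sqrt{\pi}}{e^{\frac{8}{25}}}$

Treat the cosine frequency as a parameter and define $I(b) = \int_{-\infty}^{\infty} - 4 e^{- \frac{s^{2}}{2}} \cos{\left(b s \right)} \, ds$.

Differentiating under the integral sign,
$$I'(b) = \int_{-\infty}^{\infty} 4 s e^{- \frac{s^{2}}{2}} \sin{\left(b s \right)} \, ds.$$

Integrate $\int_{-\infty}^{\infty} s \sin(b s)\, e^{- \frac{s^{2}}{2}}\, ds$ by parts with $u = \sin(b s)$ and $dv = s\, e^{- \frac{s^{2}}{2}}\, ds$, giving $v = - e^{- \frac{s^{2}}{2}}$. The boundary term vanishes and
$$\int_{-\infty}^{\infty} s \sin(b s)\, e^{- \frac{s^{2}}{2}}\, ds = b \int_{-\infty}^{\infty} \cos(b s)\, e^{- \frac{s^{2}}{2}}\, ds,$$
so $I'(b) = - b\, I(b)$.

This is a separable first-order ODE; solving with the initial condition $I(0) = \int_{-\infty}^{\infty} - 4 e^{- \frac{s^{2}}{2}}\,ds = - 4 \sqrt{2} \sqrt{\pi}$ gives
$$I(b) = - 4 \sqrt{2} \sqrt{\pi} e^{- \frac{b^{2}}{2}}.$$

Setting $b = \frac{4}{5}$:
$$I = - \frac{4 \sqrt{2} \sqrt{\pi}}{e^{\frac{8}{25}}}.$$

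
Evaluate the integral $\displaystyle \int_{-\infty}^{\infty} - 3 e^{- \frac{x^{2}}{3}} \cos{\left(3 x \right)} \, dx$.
$- \frac{3 \sqrt{3} \sqrt{\pi}}{e^{\frac{27}{4}}}$

Let $b$ denote the cosine frequency and define $I(b) = \int_{-\infty}^{\infty} - 3 e^{- \frac{x^{2}}{3}} \cos{\left(b x \right)} \, dx$.

Differentiating under the integral sign,
$$I'(b) = \int_{-\infty}^{\infty} 3 x e^{- \frac{x^{2}}{3}} \sin{\left(b x \right)} \, dx.$$

Integrate $\int_{-\infty}^{\infty} x \sin(b x)\, e^{- \frac{x^{2}}{3}}\, dx$ by parts with $u = \sin(b x)$ and $dv = x\, e^{- \frac{x^{2}}{3}}\, dx$, giving $v = - \frac{3 e^{- \frac{x^{2}}{3}}}{2}$. The boundary term vanishes and
$$\int_{-\infty}^{\infty} x \sin(b x)\, e^{- \frac{x^{2}}{3}}\, dx = \frac{3 b}{2} \int_{-\infty}^{\infty} \cos(b x)\, e^{- \frac{x^{2}}{3}}\, dx,$$
so $I'(b) = - \frac{3 b}{2}\, I(b)$.

This is a separable first-order ODE; solving with the initial condition $I(0) = \int_{-\infty}^{\infty} - 3 e^{- \frac{x^{2}}{3}}\,dx = - 3 \sqrt{3} \sqrt{\pi}$ gives
$$I(b) = - 3 \sqrt{3} \sqrt{\pi} e^{- \frac{3 b^{2}}{4}}.$$

Setting $b = 3$:
$$I = - \frac{3 \sqrt{3} \sqrt{\pi}}{e^{\frac{27}{4}}}.$$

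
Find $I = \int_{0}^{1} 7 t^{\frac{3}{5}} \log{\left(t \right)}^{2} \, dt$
$\frac{875}{256}$

Start from the elementary integral
$$J(a) = \int_{0}^{1} 7 t^{a} \, dt = \frac{7}{a + 1}.$$

Differentiating under the integral sign brings down a factor of $\ln t$:
$$\frac{dJ}{da} = \int_{0}^{1} 7 t^{a} \log{\left(t \right)} \, dt = - \frac{7}{\left(a + 1\right)^{2}}.$$

Repeating twice in total — each differentiation brings down another $\ln t$ — gives
$$\frac{d^{2}J}{da^{2}} = \int_{0}^{1} 7 t^{a} \log{\left(t \right)}^{2} \, dt = \frac{14}{\left(a + 1\right)^{3}},$$
and the integrand here is exactly the target integrand, so $I = \frac{14}{\left(a + 1\right)^{3}}$.

Setting $a = \frac{3}{5}$:
$$I = \frac{875}{256}.$$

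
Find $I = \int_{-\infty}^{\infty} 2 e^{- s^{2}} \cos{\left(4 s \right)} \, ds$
$\frac{2 \sqrt{\pi}}{e^{4}}$

Define $I(b) = \int_{-\infty}^{\infty} 2 e^{- s^{2}} \cos{\left(b s \right)} \, ds$.

Differentiating under the integral sign,
$$I'(b) = \int_{-\infty}^{\infty} - 2 s e^{- s^{2}} \sin{\left(b s \right)} \, ds.$$

Integrate $\int_{-\infty}^{\infty} s \sin(b s)\, e^{- s^{2}}\, ds$ by parts with $u = \sin(b s)$ and $dv = s\, e^{- s^{2}}\, ds$, giving $v = - \frac{e^{- s^{2}}}{2}$. The boundary term vanishes and
$$\int_{-\infty}^{\infty} s \sin(b s)\, e^{- s^{2}}\, ds = \frac{b}{2} \int_{-\infty}^{\infty} \cos(b s)\, e^{- s^{2}}\, ds,$$
so $I'(b) = - \frac{b}{2}\, I(b)$.

This is a separable first-order ODE; solving with the initial condition $I(0) = \int_{-\infty}^{\infty} 2 e^{- s^{2}}\,ds = 2 \sqrt{\pi}$ gives
$$I(b) = 2 \sqrt{\pi} e^{- \frac{b^{2}}{4}}.$$

Setting $b = 4$:
$$I = \frac{2 \sqrt{\pi}}{e^{4}}.$$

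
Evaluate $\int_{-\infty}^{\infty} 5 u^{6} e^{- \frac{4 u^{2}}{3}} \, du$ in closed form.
$\frac{2025 \sqrt{3} \sqrt{\pi}}{1024}$

Consider the simpler parametrised integral
$$J(a) = \int_{-\infty}^{\infty} 5 e^{- a u^{2}} \, du = \frac{5 \sqrt{\pi}}{\sqrt{a}}.$$

Differentiating under the integral sign brings down a factor of $(-u^2)$:
$$\frac{dJ}{da} = \int_{-\infty}^{\infty} - 5 u^{2} e^{- a u^{2}} \, du = - \frac{5 \sqrt{\pi}}{2 a^{\frac{3}{2}}}.$$

Repeating $3$ times in total — each differentiation brings down another $(-u^2)$ — gives
$$\frac{d^{3}J}{da^{3}} = \int_{-\infty}^{\infty} - 5 u^{6} e^{- a u^{2}} \, du = - \frac{75 \sqrt{\pi}}{8 a^{\frac{7}{2}}},$$
and the integrand here is $(-1)^{3}$ times the target integrand, so $I = (-1)^{3}\,\frac{d^{3}J}{da^{3}} = \frac{75 \sqrt{\pi}}{8 a^{\frac{7}{2}}}$.

Setting $a = \frac{4}{3}$:
$$I = \frac{2025 \sqrt{3} \sqrt{\pi}}{1024}.$$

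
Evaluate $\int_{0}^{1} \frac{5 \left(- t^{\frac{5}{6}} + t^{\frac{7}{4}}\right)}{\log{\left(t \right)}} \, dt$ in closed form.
$- \log{\left(\frac{32}{243} \right)}$

Consider the one-parameter family: let $I(a) = \int_{0}^{1} \frac{5 \left(t^{\frac{7}{4}} - t^{a}\right)}{\log{\left(t \right)}} \, dt$.

Since $\dfrac{\partial}{\partial a}\,t^{a} = t^{a} \ln t$, the $\ln t$ in the denominator cancels and
$$\frac{dI}{da} = \int_{0}^{1} -5 t^{a} \, dt = -5 \left[\frac{t^{a+1}}{a+1}\right]_0^1 = - \frac{5}{a + 1}.$$

Integrating with respect to $a$ gives $I(a) = - \log{\left(\frac{1024 \left(a + 1\right)^{5}}{161051} \right)} + C$.

At $a = \frac{7}{4}$ the integrand is identically $0$, so $I(\frac{7}{4}) = 0$. The closed form gives $0$, hence $C = 0$.

Setting $a = \frac{5}{6}$:
$$I = - \log{\left(\frac{32}{243} \right)}.$$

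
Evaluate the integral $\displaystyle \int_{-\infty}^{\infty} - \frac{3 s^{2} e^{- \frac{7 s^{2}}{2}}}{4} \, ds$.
$- \frac{3 \sqrt{14} \sqrt{\pi}}{196}$

Start from the elementary integral
$$J(a) = \int_{-\infty}^{\infty} - \frac{3 e^{- a s^{2}}}{4} \, ds = - \frac{3 \sqrt{\pi}}{4 \sqrt{a}}.$$

Differentiating under the integral sign brings down a factor of $(-s^2)$:
$$\frac{dJ}{da} = \int_{-\infty}^{\infty} \frac{3 s^{2} e^{- a s^{2}}}{4} \, ds = \frac{3 \sqrt{\pi}}{8 a^{\frac{3}{2}}}.$$

The integral on the left is $-I$, so $I = - \frac{3 \sqrt{\pi}}{8 a^{\frac{3}{2}}}$.

Setting $a = \frac{7}{2}$:
$$I = - \frac{3 \sqrt{14} \sqrt{\pi}}{196}.$$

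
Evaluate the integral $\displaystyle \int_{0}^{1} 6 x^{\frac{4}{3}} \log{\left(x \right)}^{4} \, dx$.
$\frac{34992}{16807}$

Consider the simpler parametrised integral
$$J(a) = \int_{0}^{1} 6 x^{a} \, dx = \frac{6}{a + 1}.$$

Differentiating under the integral sign brings down a factor of $\ln x$:
$$\frac{dJ}{da} = \int_{0}^{1} 6 x^{a} \log{\left(x \right)} \, dx = - \frac{6}{\left(a + 1\right)^{2}}.$$

Repeating $4$ times in total — each differentiation brings down another $\ln x$ — gives
$$\frac{d^{4}J}{da^{4}} = \int_{0}^{1} 6 x^{a} \log{\left(x \right)}^{4} \, dx = \frac{144}{\left(a + 1\right)^{5}},$$
and the integrand here is exactly the target integrand, so $I = \frac{144}{\left(a + 1\right)^{5}}$.

Setting $a = \frac{4}{3}$:
$$I = \frac{34992}{16807}.$$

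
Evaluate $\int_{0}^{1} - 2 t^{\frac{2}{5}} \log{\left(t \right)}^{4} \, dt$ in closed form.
$- \frac{150000}{16807}$

Consider the simpler parametrised integral
$$J(a) = \int_{0}^{1} - 2 t^{a} \, dt = - \frac{2}{a + 1}.$$

Differentiating under the integral sign brings down a factor of $\ln t$:
$$\frac{dJ}{da} = \int_{0}^{1} - 2 t^{a} \log{\left(t \right)} \, dt = \frac{2}{\left(a + 1\right)^{2}}.$$

Repeating $4$ times in total — each differentiation brings down another $\ln t$ — gives
$$\frac{d^{4}J}{da^{4}} = \int_{0}^{1} - 2 t^{a} \log{\left(t \right)}^{4} \, dt = - \frac{48}{\left(a + 1\right)^{5}},$$
and the integrand here is exactly the target integrand, so $I = - \frac{48}{\left(a + 1\right)^{5}}$.

Setting $a = \frac{2}{5}$:
$$I = - \frac{150000}{16807}.$$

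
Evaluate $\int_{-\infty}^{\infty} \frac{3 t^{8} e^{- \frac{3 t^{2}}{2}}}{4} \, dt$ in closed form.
$\frac{35 \sqrt{6} \sqrt{\pi}}{108}$

Begin with the known integral
$$J(a) = \int_{-\infty}^{\infty} \frac{3 e^{- a t^{2}}}{4} \, dt = \frac{3 \sqrt{\pi}}{4 \sqrt{a}}.$$

Differentiating under the integral sign brings down a factor of $(-t^2)$:
$$\frac{dJ}{da} = \int_{-\infty}^{\infty} - \frac{3 t^{2} e^{- a t^{2}}}{4} \, dt = - \frac{3 \sqrt{\pi}}{8 a^{\frac{3}{2}}}.$$

Repeating $4$ times in total — each differentiation brings down another $(-t^2)$ — gives
$$\frac{d^{4}J}{da^{4}} = \int_{-\infty}^{\infty} \frac{3 t^{8} e^{- a t^{2}}}{4} \, dt = \frac{315 \sqrt{\pi}}{64 a^{\frac{9}{2}}},$$
and the integrand here is exactly the target integrand, so $I = \frac{315 \sqrt{\pi}}{64 a^{\frac{9}{2}}}$.

Setting $a = \frac{3}{2}$:
$$I = \frac{35 \sqrt{6} \sqrt{\pi}}{108}.$$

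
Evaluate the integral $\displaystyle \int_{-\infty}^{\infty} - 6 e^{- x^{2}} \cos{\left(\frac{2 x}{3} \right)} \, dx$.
$- \frac{6 \sqrt{\pi}}{e^{\frac{1}{9}}}$

Treat the cosine frequency as a parameter and define $I(b) = \int_{-\infty}^{\infty} - 6 e^{- x^{2}} \cos{\left(b x \right)} \, dx$.

Differentiating under the integral sign,
$$I'(b) = \int_{-\infty}^{\infty} 6 x e^{- x^{2}} \sin{\left(b x \right)} \, dx.$$

Integrate $\int_{-\infty}^{\infty} x \sin(b x)\, e^{- x^{2}}\, dx$ by parts with $u = \sin(b x)$ and $dv = x\, e^{- x^{2}}\, dx$, giving $v = - \frac{e^{- x^{2}}}{2}$. The boundary term vanishes and
$$\int_{-\infty}^{\infty} x \sin(b x)\, e^{- x^{2}}\, dx = \frac{b}{2} \int_{-\infty}^{\infty} \cos(b x)\, e^{- x^{2}}\, dx,$$
so $I'(b) = - \frac{b}{2}\, I(b)$.

This is a separable first-order ODE; solving with the initial condition $I(0) = \int_{-\infty}^{\infty} - 6 e^{- x^{2}}\,dx = - 6 \sqrt{\pi}$ gives
$$I(b) = - 6 \sqrt{\pi} e^{- \frac{b^{2}}{4}}.$$

Setting $b = \frac{2}{3}$:
$$I = - \frac{6 \sqrt{\pi}}{e^{\frac{1}{9}}}.$$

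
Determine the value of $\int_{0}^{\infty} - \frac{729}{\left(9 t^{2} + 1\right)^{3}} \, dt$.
$- \frac{729 \pi}{16}$

Recall the elementary integral
$$J(a) = \int_{0}^{\infty} - \frac{1}{a^{2} + t^{2}} \, dt = - \frac{\pi}{2 a}.$$

Differentiating under the integral sign with respect to $a$,
$$\frac{dJ}{da} = \int_{0}^{\infty} \frac{2 a}{\left(a^{2} + t^{2}\right)^{2}} \, dt = \frac{\pi}{2 a^{2}},$$
so $\int_{0}^{\infty} - \frac{1}{\left(a^{2} + t^{2}\right)^{2}} \, dt = - \frac{\pi}{4 a^{3}}$.

Repeating — each differentiation of $1/(t^2+a^2)^j$ produces $-2ja/(t^2+a^2)^{j+1}$ — and dividing through by $-2ja$ at each step yields, after $2$ differentiations in total,
$$\int_{0}^{\infty} - \frac{1}{\left(a^{2} + t^{2}\right)^{3}} \, dt = - \frac{3 \pi}{16 a^{5}}.$$

Setting $a = \frac{1}{3}$:
$$I = - \frac{729 \pi}{16}.$$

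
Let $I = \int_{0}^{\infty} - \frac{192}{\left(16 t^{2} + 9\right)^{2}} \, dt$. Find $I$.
$- \frac{4 \pi}{9}$

Recall the elementary integral
$$J(a) = \int_{0}^{\infty} - \frac{3}{4 \left(a^{2} + t^{2}\right)} \, dt = - \frac{3 \pi}{8 a}.$$

Differentiating under the integral sign with respect to $a$,
$$\frac{dJ}{da} = \int_{0}^{\infty} \frac{3 a}{2 \left(a^{2} + t^{2}\right)^{2}} \, dt = \frac{3 \pi}{8 a^{2}},$$
so $\int_{0}^{\infty} - \frac{3}{4 \left(a^{2} + t^{2}\right)^{2}} \, dt = - \frac{3 \pi}{16 a^{3}}$.

Setting $a = \frac{3}{4}$:
$$I = - \frac{4 \pi}{9}.$$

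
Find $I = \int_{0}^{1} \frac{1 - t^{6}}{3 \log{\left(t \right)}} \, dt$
$- \frac{\log{\left(7 \right)}}{3}$

Replace the exponent $6$ by a parameter $a$: let $I(a) = \int_{0}^{1} \frac{1 - t^{a}}{3 \log{\left(t \right)}} \, dt$.

Since $\dfrac{\partial}{\partial a}\,t^{a} = t^{a} \ln t$, the $\ln t$ in the denominator cancels and
$$\frac{dI}{da} = \int_{0}^{1} - \frac{1}{3} t^{a} \, dt = - \frac{1}{3} \left[\frac{t^{a+1}}{a+1}\right]_0^1 = - \frac{1}{3 a + 3}.$$

Integrating with respect to $a$ gives $I(a) = - \frac{\log{\left(a + 1 \right)}}{3} + C$.

At $a = 0$ the integrand is identically $0$, so $I(0) = 0$. The closed form gives $0$, hence $C = 0$.

Setting $a = 6$:
$$I = - \frac{\log{\left(7 \right)}}{3}.$$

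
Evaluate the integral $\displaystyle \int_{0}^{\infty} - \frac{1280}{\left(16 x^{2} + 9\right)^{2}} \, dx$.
$- \frac{80 \pi}{27}$

Recall the elementary integral
$$J(a) = \int_{0}^{\infty} - \frac{5}{a^{2} + x^{2}} \, dx = - \frac{5 \pi}{2 a}.$$

Differentiating under the integral sign with respect to $a$,
$$\frac{dJ}{da} = \int_{0}^{\infty} \frac{10 a}{\left(a^{2} + x^{2}\right)^{2}} \, dx = \frac{5 \pi}{2 a^{2}},$$
so $\int_{0}^{\infty} - \frac{5}{\left(a^{2} + x^{2}\right)^{2}} \, dx = - \frac{5 \pi}{4 a^{3}}$.

Setting $a = \frac{3}{4}$:
$$I = - \frac{80 \pi}{27}.$$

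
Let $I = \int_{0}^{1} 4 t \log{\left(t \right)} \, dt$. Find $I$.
$-1$

Start from the elementary integral
$$J(a) = \int_{0}^{1} 4 t^{a} \, dt = \frac{4}{a + 1}.$$

Differentiating under the integral sign brings down a factor of $\ln t$:
$$\frac{dJ}{da} = \int_{0}^{1} 4 t^{a} \log{\left(t \right)} \, dt = - \frac{4}{\left(a + 1\right)^{2}}.$$

The integral on the left is $I$, so $I = - \frac{4}{\left(a + 1\right)^{2}}$.

Setting $a = 1$:
$$I = -1.$$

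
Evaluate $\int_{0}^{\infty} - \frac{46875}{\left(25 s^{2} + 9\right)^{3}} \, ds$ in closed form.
$- \frac{3125 \pi}{432}$

Start from the standard arctangent integral
$$J(a) = \int_{0}^{\infty} - \frac{3}{a^{2} + s^{2}} \, ds = - \frac{3 \pi}{2 a}.$$

Differentiating under the integral sign with respect to $a$,
$$\frac{dJ}{da} = \int_{0}^{\infty} \frac{6 a}{\left(a^{2} + s^{2}\right)^{2}} \, ds = \frac{3 \pi}{2 a^{2}},$$
so $\int_{0}^{\infty} - \frac{3}{\left(a^{2} + s^{2}\right)^{2}} \, ds = - \frac{3 \pi}{4 a^{3}}$.

Repeating — each differentiation of $1/(s^2+a^2)^j$ produces $-2ja/(s^2+a^2)^{j+1}$ — and dividing through by $-2ja$ at each step yields, after $2$ differentiations in total,
$$\int_{0}^{\infty} - \frac{3}{\left(a^{2} + s^{2}\right)^{3}} \, ds = - \frac{9 \pi}{16 a^{5}}.$$

Setting $a = \frac{3}{5}$:
$$I = - \frac{3125 \pi}{432}.$$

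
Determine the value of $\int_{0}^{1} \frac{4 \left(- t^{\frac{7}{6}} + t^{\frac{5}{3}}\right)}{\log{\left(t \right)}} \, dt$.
$\log{\left(\frac{65536}{28561} \right)}$

Replace the exponent $\frac{5}{3}$ by a parameter $a$: let $I(a) = \int_{0}^{1} \frac{4 \left(- t^{\frac{7}{6}} + t^{a}\right)}{\log{\left(t \right)}} \, dt$.

Since $\dfrac{\partial}{\partial a}\,t^{a} = t^{a} \ln t$, the $\ln t$ in the denominator cancels and
$$\frac{dI}{da} = \int_{0}^{1} 4 t^{a} \, dt = 4 \left[\frac{t^{a+1}}{a+1}\right]_0^1 = \frac{4}{a + 1}.$$

Integrating with respect to $a$ gives $I(a) = \log{\left(\frac{1296 \left(a + 1\right)^{4}}{28561} \right)} + C$.

At $a = \frac{7}{6}$ the integrand is identically $0$, so $I(\frac{7}{6}) = 0$. The closed form gives $0$, hence $C = 0$.

Setting $a = \frac{5}{3}$:
$$I = \log{\left(\frac{65536}{28561} \right)}.$$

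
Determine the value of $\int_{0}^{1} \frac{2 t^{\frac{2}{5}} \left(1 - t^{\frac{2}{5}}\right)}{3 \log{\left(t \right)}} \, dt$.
$\log{\left(\frac{21^{\frac{2}{3}}}{9} \right)}$

Replace the exponent $\frac{2}{5}$ by a parameter $a$: let $I(a) = \int_{0}^{1} \frac{2 \left(- t^{\frac{4}{5}} + t^{a}\right)}{3 \log{\left(t \right)}} \, dt$.

Since $\dfrac{\partial}{\partial a}\,t^{a} = t^{a} \ln t$, the $\ln t$ in the denominator cancels and
$$\frac{dI}{da} = \int_{0}^{1} \frac{2}{3} t^{a} \, dt = \frac{2}{3} \left[\frac{t^{a+1}}{a+1}\right]_0^1 = \frac{2}{3 \left(a + 1\right)}.$$

Integrating with respect to $a$ gives $I(a) = \log{\left(\frac{15^{\frac{2}{3}} \left(a + 1\right)^{\frac{2}{3}}}{9} \right)} + C$.

At $a = \frac{4}{5}$ the integrand is identically $0$, so $I(\frac{4}{5}) = 0$. The closed form gives $0$, hence $C = 0$.

Setting $a = \frac{2}{5}$:
$$I = \log{\left(\frac{21^{\frac{2}{3}}}{9} \right)}.$$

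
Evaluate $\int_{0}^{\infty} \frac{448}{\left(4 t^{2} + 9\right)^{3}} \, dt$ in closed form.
$\frac{14 \pi}{81}$

Begin with the known result
$$J(a) = \int_{0}^{\infty} \frac{7}{a^{2} + t^{2}} \, dt = \frac{7 \pi}{2 a}.$$

Differentiating under the integral sign with respect to $a$,
$$\frac{dJ}{da} = \int_{0}^{\infty} - \frac{14 a}{\left(a^{2} + t^{2}\right)^{2}} \, dt = - \frac{7 \pi}{2 a^{2}},$$
so $\int_{0}^{\infty} \frac{7}{\left(a^{2} + t^{2}\right)^{2}} \, dt = \frac{7 \pi}{4 a^{3}}$.

Repeating — each differentiation of $1/(t^2+a^2)^j$ produces $-2ja/(t^2+a^2)^{j+1}$ — and dividing through by $-2ja$ at each step yields, after $2$ differentiations in total,
$$\int_{0}^{\infty} \frac{7}{\left(a^{2} + t^{2}\right)^{3}} \, dt = \frac{21 \pi}{16 a^{5}}.$$

Setting $a = \frac{3}{2}$:
$$I = \frac{14 \pi}{81}.$$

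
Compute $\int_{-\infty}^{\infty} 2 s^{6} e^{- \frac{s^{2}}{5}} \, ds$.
$\frac{1875 \sqrt{5} \sqrt{\pi}}{4}$

Begin with the known integral
$$J(a) = \int_{-\infty}^{\infty} 2 e^{- a s^{2}} \, ds = \frac{2 \sqrt{\pi}}{\sqrt{a}}.$$

Differentiating under the integral sign brings down a factor of $(-s^2)$:
$$\frac{dJ}{da} = \int_{-\infty}^{\infty} - 2 s^{2} e^{- a s^{2}} \, ds = - \frac{\sqrt{\pi}}{a^{\frac{3}{2}}}.$$

Repeating $3$ times in total — each differentiation brings down another $(-s^2)$ — gives
$$\frac{d^{3}J}{da^{3}} = \int_{-\infty}^{\infty} - 2 s^{6} e^{- a s^{2}} \, ds = - \frac{15 \sqrt{\pi}}{4 a^{\frac{7}{2}}},$$
and the integrand here is $(-1)^{3}$ times the target integrand, so $I = (-1)^{3}\,\frac{d^{3}J}{da^{3}} = \frac{15 \sqrt{\pi}}{4 a^{\frac{7}{2}}}$.

Setting $a = \frac{1}{5}$:
$$I = \frac{1875 \sqrt{5} \sqrt{\pi}}{4}.$$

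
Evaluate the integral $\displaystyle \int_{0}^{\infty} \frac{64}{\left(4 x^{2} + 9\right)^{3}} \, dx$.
$\frac{2 \pi}{81}$

Start from the standard arctangent integral
$$J(a) = \int_{0}^{\infty} \frac{1}{a^{2} + x^{2}} \, dx = \frac{\pi}{2 a}.$$

Differentiating under the integral sign with respect to $a$,
$$\frac{dJ}{da} = \int_{0}^{\infty} - \frac{2 a}{\left(a^{2} + x^{2}\right)^{2}} \, dx = - \frac{\pi}{2 a^{2}},$$
so $\int_{0}^{\infty} \frac{1}{\left(a^{2} + x^{2}\right)^{2}} \, dx = \frac{\pi}{4 a^{3}}$.

Repeating — each differentiation of $1/(x^2+a^2)^j$ produces $-2ja/(x^2+a^2)^{j+1}$ — and dividing through by $-2ja$ at each step yields, after $2$ differentiations in total,
$$\int_{0}^{\infty} \frac{1}{\left(a^{2} + x^{2}\right)^{3}} \, dx = \frac{3 \pi}{16 a^{5}}.$$

Setting $a = \frac{3}{2}$:
$$I = \frac{2 \pi}{81}.$$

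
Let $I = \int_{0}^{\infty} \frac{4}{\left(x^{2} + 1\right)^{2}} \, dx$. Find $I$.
$\pi$

Recall the elementary integral
$$J(a) = \int_{0}^{\infty} \frac{4}{a^{2} + x^{2}} \, dx = \frac{2 \pi}{a}.$$

Differentiating under the integral sign with respect to $a$,
$$\frac{dJ}{da} = \int_{0}^{\infty} - \frac{8 a}{\left(a^{2} + x^{2}\right)^{2}} \, dx = - \frac{2 \pi}{a^{2}},$$
so $\int_{0}^{\infty} \frac{4}{\left(a^{2} + x^{2}\right)^{2}} \, dx = \frac{\pi}{a^{3}}$.

Setting $a = 1$:
$$I = \pi.$$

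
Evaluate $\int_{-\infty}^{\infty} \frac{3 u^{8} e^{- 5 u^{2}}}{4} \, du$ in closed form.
$\frac{63 \sqrt{5} \sqrt{\pi}}{40000}$

Begin with the known integral
$$J(a) = \int_{-\infty}^{\infty} \frac{3 e^{- a u^{2}}}{4} \, du = \frac{3 \sqrt{\pi}}{4 \sqrt{a}}.$$

Differentiating under the integral sign brings down a factor of $(-u^2)$:
$$\frac{dJ}{da} = \int_{-\infty}^{\infty} - \frac{3 u^{2} e^{- a u^{2}}}{4} \, du = - \frac{3 \sqrt{\pi}}{8 a^{\frac{3}{2}}}.$$

Repeating $4$ times in total — each differentiation brings down another $(-u^2)$ — gives
$$\frac{d^{4}J}{da^{4}} = \int_{-\infty}^{\infty} \frac{3 u^{8} e^{- a u^{2}}}{4} \, du = \frac{315 \sqrt{\pi}}{64 a^{\frac{9}{2}}},$$
and the integrand here is exactly the target integrand, so $I = \frac{315 \sqrt{\pi}}{64 a^{\frac{9}{2}}}$.

Setting $a = 5$:
$$I = \frac{63 \sqrt{5} \sqrt{\pi}}{40000}.$$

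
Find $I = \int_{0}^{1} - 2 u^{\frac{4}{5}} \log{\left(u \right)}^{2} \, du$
$- \frac{500}{729}$

Consider the simpler parametrised integral
$$J(a) = \int_{0}^{1} - 2 u^{a} \, du = - \frac{2}{a + 1}.$$

Differentiating under the integral sign brings down a factor of $\ln u$:
$$\frac{dJ}{da} = \int_{0}^{1} - 2 u^{a} \log{\left(u \right)} \, du = \frac{2}{\left(a + 1\right)^{2}}.$$

Repeating twice in total — each differentiation brings down another $\ln u$ — gives
$$\frac{d^{2}J}{da^{2}} = \int_{0}^{1} - 2 u^{a} \log{\left(u \right)}^{2} \, du = - \frac{4}{\left(a + 1\right)^{3}},$$
and the integrand here is exactly the target integrand, so $I = - \frac{4}{\left(a + 1\right)^{3}}$.

Setting $a = \frac{4}{5}$:
$$I = - \frac{500}{729}.$$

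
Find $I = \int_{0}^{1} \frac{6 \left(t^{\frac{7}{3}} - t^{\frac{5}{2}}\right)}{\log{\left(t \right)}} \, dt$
$- \log{\left(\frac{85766121}{64000000} \right)}$

Replace the exponent $\frac{5}{2}$ by a parameter $a$: let $I(a) = \int_{0}^{1} \frac{6 \left(t^{\frac{7}{3}} - t^{a}\right)}{\log{\left(t \right)}} \, dt$.

Since $\dfrac{\partial}{\partial a}\,t^{a} = t^{a} \ln t$, the $\ln t$ in the denominator cancels and
$$\frac{dI}{da} = \int_{0}^{1} -6 t^{a} \, dt = -6 \left[\frac{t^{a+1}}{a+1}\right]_0^1 = - \frac{6}{a + 1}.$$

Integrating with respect to $a$ gives $I(a) = - \log{\left(\frac{729 \left(a + 1\right)^{6}}{1000000} \right)} + C$.

At $a = \frac{7}{3}$ the integrand is identically $0$, so $I(\frac{7}{3}) = 0$. The closed form gives $0$, hence $C = 0$.

Setting $a = \frac{5}{2}$:
$$I = - \log{\left(\frac{85766121}{64000000} \right)}.$$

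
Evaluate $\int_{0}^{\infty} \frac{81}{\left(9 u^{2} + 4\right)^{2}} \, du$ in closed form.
$\frac{27 \pi}{32}$

Recall the elementary integral
$$J(a) = \int_{0}^{\infty} \frac{1}{a^{2} + u^{2}} \, du = \frac{\pi}{2 a}.$$

Differentiating under the integral sign with respect to $a$,
$$\frac{dJ}{da} = \int_{0}^{\infty} - \frac{2 a}{\left(a^{2} + u^{2}\right)^{2}} \, du = - \frac{\pi}{2 a^{2}},$$
so $\int_{0}^{\infty} \frac{1}{\left(a^{2} + u^{2}\right)^{2}} \, du = \frac{\pi}{4 a^{3}}$.

Setting $a = \frac{2}{3}$:
$$I = \frac{27 \pi}{32}.$$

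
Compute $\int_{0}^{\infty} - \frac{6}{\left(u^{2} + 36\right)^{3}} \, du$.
$- \frac{\pi}{6912}$

Recall the elementary integral
$$J(a) = \int_{0}^{\infty} - \frac{6}{a^{2} + u^{2}} \, du = - \frac{3 \pi}{a}.$$

Differentiating under the integral sign with respect to $a$,
$$\frac{dJ}{da} = \int_{0}^{\infty} \frac{12 a}{\left(a^{2} + u^{2}\right)^{2}} \, du = \frac{3 \pi}{a^{2}},$$
so $\int_{0}^{\infty} - \frac{6}{\left(a^{2} + u^{2}\right)^{2}} \, du = - \frac{3 \pi}{2 a^{3}}$.

Repeating — each differentiation of $1/(u^2+a^2)^j$ produces $-2ja/(u^2+a^2)^{j+1}$ — and dividing through by $-2ja$ at each step yields, after $2$ differentiations in total,
$$\int_{0}^{\infty} - \frac{6}{\left(a^{2} + u^{2}\right)^{3}} \, du = - \frac{9 \pi}{8 a^{5}}.$$

Setting $a = 6$:
$$I = - \frac{\pi}{6912}.$$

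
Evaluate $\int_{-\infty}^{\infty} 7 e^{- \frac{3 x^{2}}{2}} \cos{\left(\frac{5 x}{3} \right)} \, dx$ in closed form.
$\frac{7 \sqrt{6} \sqrt{\pi}}{3 e^{\frac{25}{54}}}$

Let $b$ denote the cosine frequency and define $I(b) = \int_{-\infty}^{\infty} 7 e^{- \frac{3 x^{2}}{2}} \cos{\left(b x \right)} \, dx$.

Differentiating under the integral sign,
$$I'(b) = \int_{-\infty}^{\infty} - 7 x e^{- \frac{3 x^{2}}{2}} \sin{\left(b x \right)} \, dx.$$

Integrate $\int_{-\infty}^{\infty} x \sin(b x)\, e^{- \frac{3 x^{2}}{2}}\, dx$ by parts with $u = \sin(b x)$ and $dv = x\, e^{- \frac{3 x^{2}}{2}}\, dx$, giving $v = - \frac{e^{- \frac{3 x^{2}}{2}}}{3}$. The boundary term vanishes and
$$\int_{-\infty}^{\infty} x \sin(b x)\, e^{- \frac{3 x^{2}}{2}}\, dx = \frac{b}{3} \int_{-\infty}^{\infty} \cos(b x)\, e^{- \frac{3 x^{2}}{2}}\, dx,$$
so $I'(b) = - \frac{b}{3}\, I(b)$.

This is a separable first-order ODE; solving with the initial condition $I(0) = \int_{-\infty}^{\infty} 7 e^{- \frac{3 x^{2}}{2}}\,dx = \frac{7 \sqrt{6} \sqrt{\pi}}{3}$ gives
$$I(b) = \frac{7 \sqrt{6} \sqrt{\pi} e^{- \frac{b^{2}}{6}}}{3}.$$

Setting $b = \frac{5}{3}$:
$$I = \frac{7 \sqrt{6} \sqrt{\pi}}{3 e^{\frac{25}{54}}}.$$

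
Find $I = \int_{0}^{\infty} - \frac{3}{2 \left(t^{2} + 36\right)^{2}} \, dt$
$- \frac{\pi}{576}$

Start from the standard arctangent integral
$$J(a) = \int_{0}^{\infty} - \frac{3}{2 \left(a^{2} + t^{2}\right)} \, dt = - \frac{3 \pi}{4 a}.$$

Differentiating under the integral sign with respect to $a$,
$$\frac{dJ}{da} = \int_{0}^{\infty} \frac{3 a}{\left(a^{2} + t^{2}\right)^{2}} \, dt = \frac{3 \pi}{4 a^{2}},$$
so $\int_{0}^{\infty} - \frac{3}{2 \left(a^{2} + t^{2}\right)^{2}} \, dt = - \frac{3 \pi}{8 a^{3}}$.

Setting $a = 6$:
$$I = - \frac{\pi}{576}.$$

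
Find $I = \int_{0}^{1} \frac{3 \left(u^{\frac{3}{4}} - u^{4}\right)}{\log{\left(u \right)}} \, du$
$- \log{\left(\frac{8000}{343} \right)}$

Consider the one-parameter family: let $I(a) = \int_{0}^{1} \frac{3 \left(u^{\frac{3}{4}} - u^{a}\right)}{\log{\left(u \right)}} \, du$.

Since $\dfrac{\partial}{\partial a}\,u^{a} = u^{a} \ln u$, the $\ln u$ in the denominator cancels and
$$\frac{dI}{da} = \int_{0}^{1} -3 u^{a} \, du = -3 \left[\frac{u^{a+1}}{a+1}\right]_0^1 = - \frac{3}{a + 1}.$$

Integrating with respect to $a$ gives $I(a) = - \log{\left(\frac{64 \left(a + 1\right)^{3}}{343} \right)} + C$.

At $a = \frac{3}{4}$ the integrand is identically $0$, so $I(\frac{3}{4}) = 0$. The closed form gives $0$, hence $C = 0$.

Setting $a = 4$:
$$I = - \log{\left(\frac{8000}{343} \right)}.$$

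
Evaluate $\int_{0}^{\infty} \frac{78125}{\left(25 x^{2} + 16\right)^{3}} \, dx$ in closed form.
$\frac{46875 \pi}{16384}$

Begin with the known result
$$J(a) = \int_{0}^{\infty} \frac{5}{a^{2} + x^{2}} \, dx = \frac{5 \pi}{2 a}.$$

Differentiating under the integral sign with respect to $a$,
$$\frac{dJ}{da} = \int_{0}^{\infty} - \frac{10 a}{\left(a^{2} + x^{2}\right)^{2}} \, dx = - \frac{5 \pi}{2 a^{2}},$$
so $\int_{0}^{\infty} \frac{5}{\left(a^{2} + x^{2}\right)^{2}} \, dx = \frac{5 \pi}{4 a^{3}}$.

Repeating — each differentiation of $1/(x^2+a^2)^j$ produces $-2ja/(x^2+a^2)^{j+1}$ — and dividing through by $-2ja$ at each step yields, after $2$ differentiations in total,
$$\int_{0}^{\infty} \frac{5}{\left(a^{2} + x^{2}\right)^{3}} \, dx = \frac{15 \pi}{16 a^{5}}.$$

Setting $a = \frac{4}{5}$:
$$I = \frac{46875 \pi}{16384}.$$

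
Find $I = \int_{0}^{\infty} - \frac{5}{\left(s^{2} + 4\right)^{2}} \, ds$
$- \frac{5 \pi}{32}$

Start from the standard arctangent integral
$$J(a) = \int_{0}^{\infty} - \frac{5}{a^{2} + s^{2}} \, ds = - \frac{5 \pi}{2 a}.$$

Differentiating under the integral sign with respect to $a$,
$$\frac{dJ}{da} = \int_{0}^{\infty} \frac{10 a}{\left(a^{2} + s^{2}\right)^{2}} \, ds = \frac{5 \pi}{2 a^{2}},$$
so $\int_{0}^{\infty} - \frac{5}{\left(a^{2} + s^{2}\right)^{2}} \, ds = - \frac{5 \pi}{4 a^{3}}$.

Setting $a = 2$:
$$I = - \frac{5 \pi}{32}.$$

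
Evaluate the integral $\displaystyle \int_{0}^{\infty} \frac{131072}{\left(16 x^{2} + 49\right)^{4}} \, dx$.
$\frac{5120 \pi}{823543}$

Begin with the known result
$$J(a) = \int_{0}^{\infty} \frac{2}{a^{2} + x^{2}} \, dx = \frac{\pi}{a}.$$

Differentiating under the integral sign with respect to $a$,
$$\frac{dJ}{da} = \int_{0}^{\infty} - \frac{4 a}{\left(a^{2} + x^{2}\right)^{2}} \, dx = - \frac{\pi}{a^{2}},$$
so $\int_{0}^{\infty} \frac{2}{\left(a^{2} + x^{2}\right)^{2}} \, dx = \frac{\pi}{2 a^{3}}$.

Repeating — each differentiation of $1/(x^2+a^2)^j$ produces $-2ja/(x^2+a^2)^{j+1}$ — and dividing through by $-2ja$ at each step yields, after $3$ differentiations in total,
$$\int_{0}^{\infty} \frac{2}{\left(a^{2} + x^{2}\right)^{4}} \, dx = \frac{5 \pi}{16 a^{7}}.$$

Setting $a = \frac{7}{4}$:
$$I = \frac{5120 \pi}{823543}.$$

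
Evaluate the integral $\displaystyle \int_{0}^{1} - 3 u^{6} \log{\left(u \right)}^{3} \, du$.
$\frac{18}{2401}$

Consider the simpler parametrised integral
$$J(a) = \int_{0}^{1} - 3 u^{a} \, du = - \frac{3}{a + 1}.$$

Differentiating under the integral sign brings down a factor of $\ln u$:
$$\frac{dJ}{da} = \int_{0}^{1} - 3 u^{a} \log{\left(u \right)} \, du = \frac{3}{\left(a + 1\right)^{2}}.$$

Repeating $3$ times in total — each differentiation brings down another $\ln u$ — gives
$$\frac{d^{3}J}{da^{3}} = \int_{0}^{1} - 3 u^{a} \log{\left(u \right)}^{3} \, du = \frac{18}{\left(a + 1\right)^{4}},$$
and the integrand here is exactly the target integrand, so $I = \frac{18}{\left(a + 1\right)^{4}}$.

Setting $a = 6$:
$$I = \frac{18}{2401}.$$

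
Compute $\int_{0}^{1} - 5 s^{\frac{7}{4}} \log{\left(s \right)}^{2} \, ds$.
$- \frac{640}{1331}$

Start from the elementary integral
$$J(a) = \int_{0}^{1} - 5 s^{a} \, ds = - \frac{5}{a + 1}.$$

Differentiating under the integral sign brings down a factor of $\ln s$:
$$\frac{dJ}{da} = \int_{0}^{1} - 5 s^{a} \log{\left(s \right)} \, ds = \frac{5}{\left(a + 1\right)^{2}}.$$

Repeating twice in total — each differentiation brings down another $\ln s$ — gives
$$\frac{d^{2}J}{da^{2}} = \int_{0}^{1} - 5 s^{a} \log{\left(s \right)}^{2} \, ds = - \frac{10}{\left(a + 1\right)^{3}},$$
and the integrand here is exactly the target integrand, so $I = - \frac{10}{\left(a + 1\right)^{3}}$.

Setting $a = \frac{7}{4}$:
$$I = - \frac{640}{1331}.$$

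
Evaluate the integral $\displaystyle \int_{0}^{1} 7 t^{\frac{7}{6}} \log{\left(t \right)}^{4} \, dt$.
$\frac{1306368}{371293}$

Consider the simpler parametrised integral
$$J(a) = \int_{0}^{1} 7 t^{a} \, dt = \frac{7}{a + 1}.$$

Differentiating under the integral sign brings down a factor of $\ln t$:
$$\frac{dJ}{da} = \int_{0}^{1} 7 t^{a} \log{\left(t \right)} \, dt = - \frac{7}{\left(a + 1\right)^{2}}.$$

Repeating $4$ times in total — each differentiation brings down another $\ln t$ — gives
$$\frac{d^{4}J}{da^{4}} = \int_{0}^{1} 7 t^{a} \log{\left(t \right)}^{4} \, dt = \frac{168}{\left(a + 1\right)^{5}},$$
and the integrand here is exactly the target integrand, so $I = \frac{168}{\left(a + 1\right)^{5}}$.

Setting $a = \frac{7}{6}$:
$$I = \frac{1306368}{371293}.$$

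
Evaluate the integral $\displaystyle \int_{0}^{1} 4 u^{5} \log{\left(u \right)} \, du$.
$- \frac{1}{9}$

Consider the simpler parametrised integral
$$J(a) = \int_{0}^{1} 4 u^{a} \, du = \frac{4}{a + 1}.$$

Differentiating under the integral sign brings down a factor of $\ln u$:
$$\frac{dJ}{da} = \int_{0}^{1} 4 u^{a} \log{\left(u \right)} \, du = - \frac{4}{\left(a + 1\right)^{2}}.$$

The integral on the left is $I$, so $I = - \frac{4}{\left(a + 1\right)^{2}}$.

Setting $a = 5$:
$$I = - \frac{1}{9}.$$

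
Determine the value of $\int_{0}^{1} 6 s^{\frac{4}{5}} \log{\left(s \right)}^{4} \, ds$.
$\frac{50000}{6561}$

Start from the elementary integral
$$J(a) = \int_{0}^{1} 6 s^{a} \, ds = \frac{6}{a + 1}.$$

Differentiating under the integral sign brings down a factor of $\ln s$:
$$\frac{dJ}{da} = \int_{0}^{1} 6 s^{a} \log{\left(s \right)} \, ds = - \frac{6}{\left(a + 1\right)^{2}}.$$

Repeating $4$ times in total — each differentiation brings down another $\ln s$ — gives
$$\frac{d^{4}J}{da^{4}} = \int_{0}^{1} 6 s^{a} \log{\left(s \right)}^{4} \, ds = \frac{144}{\left(a + 1\right)^{5}},$$
and the integrand here is exactly the target integrand, so $I = \frac{144}{\left(a + 1\right)^{5}}$.

Setting $a = \frac{4}{5}$:
$$I = \frac{50000}{6561}.$$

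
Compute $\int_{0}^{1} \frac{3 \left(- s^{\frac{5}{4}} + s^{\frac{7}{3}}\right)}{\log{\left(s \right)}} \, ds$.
$- \log{\left(\frac{19683}{64000} \right)}$

Introduce a parameter $a$ in the exponent: let $I(a) = \int_{0}^{1} \frac{3 \left(s^{\frac{7}{3}} - s^{a}\right)}{\log{\left(s \right)}} \, ds$.

Since $\dfrac{\partial}{\partial a}\,s^{a} = s^{a} \ln s$, the $\ln s$ in the denominator cancels and
$$\frac{dI}{da} = \int_{0}^{1} -3 s^{a} \, ds = -3 \left[\frac{s^{a+1}}{a+1}\right]_0^1 = - \frac{3}{a + 1}.$$

Integrating with respect to $a$ gives $I(a) = - \log{\left(\frac{27 \left(a + 1\right)^{3}}{1000} \right)} + C$.

At $a = \frac{7}{3}$ the integrand is identically $0$, so $I(\frac{7}{3}) = 0$. The closed form gives $0$, hence $C = 0$.

Setting $a = \frac{5}{4}$:
$$I = - \log{\left(\frac{19683}{64000} \right)}.$$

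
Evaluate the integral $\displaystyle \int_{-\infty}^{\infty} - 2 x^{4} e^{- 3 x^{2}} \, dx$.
$- \frac{\sqrt{3} \sqrt{\pi}}{18}$

Begin with the known integral
$$J(a) = \int_{-\infty}^{\infty} - 2 e^{- a x^{2}} \, dx = - \frac{2 \sqrt{\pi}}{\sqrt{a}}.$$

Differentiating under the integral sign brings down a factor of $(-x^2)$:
$$\frac{dJ}{da} = \int_{-\infty}^{\infty} 2 x^{2} e^{- a x^{2}} \, dx = \frac{\sqrt{\pi}}{a^{\frac{3}{2}}}.$$

Repeating twice in total — each differentiation brings down another $(-x^2)$ — gives
$$\frac{d^{2}J}{da^{2}} = \int_{-\infty}^{\infty} - 2 x^{4} e^{- a x^{2}} \, dx = - \frac{3 \sqrt{\pi}}{2 a^{\frac{5}{2}}},$$
and the integrand here is exactly the target integrand, so $I = - \frac{3 \sqrt{\pi}}{2 a^{\frac{5}{2}}}$.

Setting $a = 3$:
$$I = - \frac{\sqrt{3} \sqrt{\pi}}{18}.$$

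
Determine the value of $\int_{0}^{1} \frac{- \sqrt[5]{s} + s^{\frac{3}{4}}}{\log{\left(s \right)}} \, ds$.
$\log{\left(\frac{35}{24} \right)}$

Introduce a parameter $a$ in the exponent: let $I(a) = \int_{0}^{1} \frac{- \sqrt[5]{s} + s^{a}}{\log{\left(s \right)}} \, ds$.

Since $\dfrac{\partial}{\partial a}\,s^{a} = s^{a} \ln s$, the $\ln s$ in the denominator cancels and
$$\frac{dI}{da} = \int_{0}^{1} s^{a} \, ds = \left[\frac{s^{a+1}}{a+1}\right]_0^1 = \frac{1}{a + 1}.$$

Integrating with respect to $a$ gives $I(a) = \log{\left(\frac{5 a}{6} + \frac{5}{6} \right)} + C$.

At $a = \frac{1}{5}$ the integrand is identically $0$, so $I(\frac{1}{5}) = 0$. The closed form gives $0$, hence $C = 0$.

Setting $a = \frac{3}{4}$:
$$I = \log{\left(\frac{35}{24} \right)}.$$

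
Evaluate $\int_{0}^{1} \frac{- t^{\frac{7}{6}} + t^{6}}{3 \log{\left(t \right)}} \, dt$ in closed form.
$- \frac{\log{\left(13 \right)}}{3} + \frac{\log{\left(6 \right)}}{3} + \frac{\log{\left(7 \right)}}{3}$

Replace the exponent $6$ by a parameter $a$: let $I(a) = \int_{0}^{1} \frac{- t^{\frac{7}{6}} + t^{a}}{3 \log{\left(t \right)}} \, dt$.

Since $\dfrac{\partial}{\partial a}\,t^{a} = t^{a} \ln t$, the $\ln t$ in the denominator cancels and
$$\frac{dI}{da} = \int_{0}^{1} \frac{1}{3} t^{a} \, dt = \frac{1}{3} \left[\frac{t^{a+1}}{a+1}\right]_0^1 = \frac{1}{3 \left(a + 1\right)}.$$

Integrating with respect to $a$ gives $I(a) = \frac{\log{\left(a + 1 \right)}}{3} - \frac{\log{\left(13 \right)}}{3} + \frac{\log{\left(6 \right)}}{3} + C$.

At $a = \frac{7}{6}$ the integrand is identically $0$, so $I(\frac{7}{6}) = 0$. The closed form gives $0$, hence $C = 0$.

Setting $a = 6$:
$$I = - \frac{\log{\left(13 \right)}}{3} + \frac{\log{\left(6 \right)}}{3} + \frac{\log{\left(7 \right)}}{3}.$$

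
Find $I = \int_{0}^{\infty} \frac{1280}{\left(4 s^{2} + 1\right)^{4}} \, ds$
$100 \pi$

Recall the elementary integral
$$J(a) = \int_{0}^{\infty} \frac{5}{a^{2} + s^{2}} \, ds = \frac{5 \pi}{2 a}.$$

Differentiating under the integral sign with respect to $a$,
$$\frac{dJ}{da} = \int_{0}^{\infty} - \frac{10 a}{\left(a^{2} + s^{2}\right)^{2}} \, ds = - \frac{5 \pi}{2 a^{2}},$$
so $\int_{0}^{\infty} \frac{5}{\left(a^{2} + s^{2}\right)^{2}} \, ds = \frac{5 \pi}{4 a^{3}}$.

Repeating — each differentiation of $1/(s^2+a^2)^j$ produces $-2ja/(s^2+a^2)^{j+1}$ — and dividing through by $-2ja$ at each step yields, after $3$ differentiations in total,
$$\int_{0}^{\infty} \frac{5}{\left(a^{2} + s^{2}\right)^{4}} \, ds = \frac{25 \pi}{32 a^{7}}.$$

Setting $a = \frac{1}{2}$:
$$I = 100 \pi.$$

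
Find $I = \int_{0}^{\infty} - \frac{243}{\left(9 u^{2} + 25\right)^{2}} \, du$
$- \frac{81 \pi}{500}$

Start from the standard arctangent integral
$$J(a) = \int_{0}^{\infty} - \frac{3}{a^{2} + u^{2}} \, du = - \frac{3 \pi}{2 a}.$$

Differentiating under the integral sign with respect to $a$,
$$\frac{dJ}{da} = \int_{0}^{\infty} \frac{6 a}{\left(a^{2} + u^{2}\right)^{2}} \, du = \frac{3 \pi}{2 a^{2}},$$
so $\int_{0}^{\infty} - \frac{3}{\left(a^{2} + u^{2}\right)^{2}} \, du = - \frac{3 \pi}{4 a^{3}}$.

Setting $a = \frac{5}{3}$:
$$I = - \frac{81 \pi}{500}.$$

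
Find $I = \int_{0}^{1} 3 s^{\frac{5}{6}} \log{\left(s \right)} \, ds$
$- \frac{108}{121}$

Start from the elementary integral
$$J(a) = \int_{0}^{1} 3 s^{a} \, ds = \frac{3}{a + 1}.$$

Differentiating under the integral sign brings down a factor of $\ln s$:
$$\frac{dJ}{da} = \int_{0}^{1} 3 s^{a} \log{\left(s \right)} \, ds = - \frac{3}{\left(a + 1\right)^{2}}.$$

The integral on the left is $I$, so $I = - \frac{3}{\left(a + 1\right)^{2}}$.

Setting $a = \frac{5}{6}$:
$$I = - \frac{108}{121}.$$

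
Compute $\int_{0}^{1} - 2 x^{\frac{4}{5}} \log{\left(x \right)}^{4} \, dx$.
$- \frac{50000}{19683}$

Begin with the known integral
$$J(a) = \int_{0}^{1} - 2 x^{a} \, dx = - \frac{2}{a + 1}.$$

Differentiating under the integral sign brings down a factor of $\ln x$:
$$\frac{dJ}{da} = \int_{0}^{1} - 2 x^{a} \log{\left(x \right)} \, dx = \frac{2}{\left(a + 1\right)^{2}}.$$

Repeating $4$ times in total — each differentiation brings down another $\ln x$ — gives
$$\frac{d^{4}J}{da^{4}} = \int_{0}^{1} - 2 x^{a} \log{\left(x \right)}^{4} \, dx = - \frac{48}{\left(a + 1\right)^{5}},$$
and the integrand here is exactly the target integrand, so $I = - \frac{48}{\left(a + 1\right)^{5}}$.

Setting $a = \frac{4}{5}$:
$$I = - \frac{50000}{19683}.$$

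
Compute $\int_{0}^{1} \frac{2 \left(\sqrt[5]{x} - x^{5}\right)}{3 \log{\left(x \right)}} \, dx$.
$- \frac{2 \log{\left(5 \right)}}{3}$

Replace the exponent $5$ by a parameter $a$: let $I(a) = \int_{0}^{1} \frac{2 \left(\sqrt[5]{x} - x^{a}\right)}{3 \log{\left(x \right)}} \, dx$.

Since $\dfrac{\partial}{\partial a}\,x^{a} = x^{a} \ln x$, the $\ln x$ in the denominator cancels and
$$\frac{dI}{da} = \int_{0}^{1} - \frac{2}{3} x^{a} \, dx = - \frac{2}{3} \left[\frac{x^{a+1}}{a+1}\right]_0^1 = - \frac{2}{3 a + 3}.$$

Integrating with respect to $a$ gives $I(a) = - \frac{2 \log{\left(a + 1 \right)}}{3} - \frac{2 \log{\left(5 \right)}}{3} + \frac{2 \log{\left(6 \right)}}{3} + C$.

At $a = \frac{1}{5}$ the integrand is identically $0$, so $I(\frac{1}{5}) = 0$. The closed form gives $0$, hence $C = 0$.

Setting $a = 5$:
$$I = - \frac{2 \log{\left(5 \right)}}{3}.$$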